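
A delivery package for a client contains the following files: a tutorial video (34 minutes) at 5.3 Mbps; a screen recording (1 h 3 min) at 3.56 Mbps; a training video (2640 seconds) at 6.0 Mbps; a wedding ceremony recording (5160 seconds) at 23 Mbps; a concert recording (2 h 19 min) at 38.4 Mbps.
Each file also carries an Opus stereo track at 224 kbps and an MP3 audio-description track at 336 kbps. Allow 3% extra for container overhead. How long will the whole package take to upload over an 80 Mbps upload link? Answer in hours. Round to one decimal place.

1.8 hours

Audio total: 224 + 336 = 560 kbps = 0.560 Mbps.
tutorial video: 5.860 Mbps × 2040 s × 1.03 = 12313.0 Mb
screen recording: 4.120 Mbps × 3780 s × 1.03 = 16040.8 Mb
training video: 6.560 Mbps × 2640 s × 1.03 = 17838.0 Mb
wedding ceremony recording: 23.560 Mbps × 5160 s × 1.03 = 125216.7 Mb
concert recording: 38.960 Mbps × 8340 s × 1.03 = 334674.2 Mb
Total: 506082.7 Mb = 63260.3 MB.
At 80 Mbps: 506082.7 / 80 = 6326 s ≈ 1.76 hours.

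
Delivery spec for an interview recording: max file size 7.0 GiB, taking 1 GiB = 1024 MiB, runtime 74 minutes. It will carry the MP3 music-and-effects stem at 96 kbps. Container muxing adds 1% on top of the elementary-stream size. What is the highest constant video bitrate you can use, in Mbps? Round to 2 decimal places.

13.31 Mbps

Budget: 7.0 GiB = 60129.5 Mb.
Stream payload after overhead: 60129.5 / 1.01 = 59534.2 Mb.
74 min = 4440 s
Total bitrate budget: 59534.2 Mb / 4440 s = 13.409 Mbps.
Audio: 96 kbps = 0.096 Mbps.
Video: 13.409 − 0.096 = 13.313 Mbps.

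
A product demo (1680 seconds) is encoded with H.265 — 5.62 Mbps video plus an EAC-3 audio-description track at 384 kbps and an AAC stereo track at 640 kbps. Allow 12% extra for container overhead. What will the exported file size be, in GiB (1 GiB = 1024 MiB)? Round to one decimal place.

Audio total: 384 + 640 = 1024 kbps = 1.024 Mbps.
Total bitrate: 5.62 + 1.024 = 6.644 Mbps.
Stream data: 6.644 Mbps × 1680 s = 11161.9 Mb.
With 12% container overhead: ×1.12.
12,501 Mb = 1,562,668,800 bytes ÷ 1,073,741,824 = 1.455 GiB.

1.5 GiB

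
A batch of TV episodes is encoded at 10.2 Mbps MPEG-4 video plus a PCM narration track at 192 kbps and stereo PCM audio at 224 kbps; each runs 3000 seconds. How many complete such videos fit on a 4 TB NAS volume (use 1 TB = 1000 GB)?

Audio total: 192 + 224 = 416 kbps = 0.416 Mbps.
Total bitrate: 10.616 Mbps.
Per item: 10.616 Mbps × 3000 s = 31,848 Mb = 3,981 MB.
Capacity: 4 TB = 32,000,000 Mb; 1004.77 items → 1004 complete.

1004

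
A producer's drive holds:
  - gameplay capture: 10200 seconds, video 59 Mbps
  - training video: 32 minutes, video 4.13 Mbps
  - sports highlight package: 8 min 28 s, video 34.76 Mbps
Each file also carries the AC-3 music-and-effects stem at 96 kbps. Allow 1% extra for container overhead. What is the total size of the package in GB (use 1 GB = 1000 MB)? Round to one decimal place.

79.4 GB

Audio: 96 kbps = 0.096 Mbps.
gameplay capture: 59.096 Mbps × 10200 s × 1.01 = 608807.0 Mb
training video: 4.226 Mbps × 1920 s × 1.01 = 8195.1 Mb
sports highlight package: 34.856 Mbps × 508 s × 1.01 = 17883.9 Mb
Total: 634886.0 Mb = 79360.7 MB.
= 79.36 GB.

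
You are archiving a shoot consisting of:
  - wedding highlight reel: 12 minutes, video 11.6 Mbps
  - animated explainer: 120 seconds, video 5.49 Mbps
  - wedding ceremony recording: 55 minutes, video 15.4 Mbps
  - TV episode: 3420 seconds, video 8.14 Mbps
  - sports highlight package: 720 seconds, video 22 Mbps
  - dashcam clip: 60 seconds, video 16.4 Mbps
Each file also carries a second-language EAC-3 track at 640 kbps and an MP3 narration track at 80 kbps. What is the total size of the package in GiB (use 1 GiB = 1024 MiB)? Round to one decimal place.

12.9 GiB

Audio total: 640 + 80 = 720 kbps = 0.720 Mbps.
wedding highlight reel: 12.320 Mbps × 720 s = 8870.4 Mb
animated explainer: 6.210 Mbps × 120 s = 745.2 Mb
wedding ceremony recording: 16.120 Mbps × 3300 s = 53196.0 Mb
TV episode: 8.860 Mbps × 3420 s = 30301.2 Mb
sports highlight package: 22.720 Mbps × 720 s = 16358.4 Mb
dashcam clip: 17.120 Mbps × 60 s = 1027.2 Mb
Total: 110498.4 Mb = 13812.3 MB.
= 12.86 GiB.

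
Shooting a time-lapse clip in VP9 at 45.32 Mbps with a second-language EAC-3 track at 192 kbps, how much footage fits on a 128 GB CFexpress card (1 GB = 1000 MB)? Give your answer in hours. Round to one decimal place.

Audio: 192 kbps = 0.192 Mbps.
Total bitrate: 45.32 + 0.192 = 45.512 Mbps.
Capacity: 128 GB = 1,024,000 Mb.
Recording time: 1,024,000 / 45.512 = 22,500 s ≈ 6.25 hours.

6.2 hours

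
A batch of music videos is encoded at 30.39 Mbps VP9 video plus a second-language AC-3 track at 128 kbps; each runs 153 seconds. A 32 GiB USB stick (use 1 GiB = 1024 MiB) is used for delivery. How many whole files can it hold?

Audio: 128 kbps = 0.128 Mbps.
Total bitrate: 30.518 Mbps.
Per item: 30.518 Mbps × 153 s = 4,669 Mb = 583.7 MB.
Capacity: 32 GiB = 274,878 Mb; 58.87 items → 58 complete.

58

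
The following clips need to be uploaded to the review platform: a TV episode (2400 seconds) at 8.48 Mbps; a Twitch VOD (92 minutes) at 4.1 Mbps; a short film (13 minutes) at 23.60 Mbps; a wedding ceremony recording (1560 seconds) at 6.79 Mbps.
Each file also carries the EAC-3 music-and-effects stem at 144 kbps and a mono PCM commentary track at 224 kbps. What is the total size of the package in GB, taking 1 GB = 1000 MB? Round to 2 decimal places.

9.47 GB

Audio total: 144 + 224 = 368 kbps = 0.368 Mbps.
TV episode: 8.848 Mbps × 2400 s = 21235.2 Mb
Twitch VOD: 4.468 Mbps × 5520 s = 24663.4 Mb
short film: 23.968 Mbps × 780 s = 18695.0 Mb
wedding ceremony recording: 7.158 Mbps × 1560 s = 11166.5 Mb
Total: 75760.1 Mb = 9470.0 MB.
= 9.470 GB.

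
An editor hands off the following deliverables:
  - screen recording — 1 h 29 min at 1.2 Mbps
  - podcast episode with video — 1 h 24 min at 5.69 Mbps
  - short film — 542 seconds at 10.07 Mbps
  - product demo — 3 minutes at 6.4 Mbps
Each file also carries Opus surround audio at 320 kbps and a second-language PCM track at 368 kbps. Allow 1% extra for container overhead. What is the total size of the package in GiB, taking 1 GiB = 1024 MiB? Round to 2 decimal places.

Audio total: 320 + 368 = 688 kbps = 0.688 Mbps.
screen recording: 1.888 Mbps × 5340 s × 1.01 = 10182.7 Mb
podcast episode with video: 6.378 Mbps × 5040 s × 1.01 = 32466.6 Mb
short film: 10.758 Mbps × 542 s × 1.01 = 5889.1 Mb
product demo: 7.088 Mbps × 180 s × 1.01 = 1288.6 Mb
Total: 49827.1 Mb = 6228.4 MB.
= 5.801 GiB.

5.80 GiB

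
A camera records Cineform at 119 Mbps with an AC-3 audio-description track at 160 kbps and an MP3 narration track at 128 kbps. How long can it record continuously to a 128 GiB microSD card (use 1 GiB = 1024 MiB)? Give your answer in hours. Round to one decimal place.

Audio total: 160 + 128 = 288 kbps = 0.288 Mbps.
Total bitrate: 119 + 0.288 = 119.288 Mbps.
Capacity: 128 GiB = 1,099,512 Mb.
Recording time: 1,099,512 / 119.288 = 9,217 s ≈ 2.56 hours.

2.6 hours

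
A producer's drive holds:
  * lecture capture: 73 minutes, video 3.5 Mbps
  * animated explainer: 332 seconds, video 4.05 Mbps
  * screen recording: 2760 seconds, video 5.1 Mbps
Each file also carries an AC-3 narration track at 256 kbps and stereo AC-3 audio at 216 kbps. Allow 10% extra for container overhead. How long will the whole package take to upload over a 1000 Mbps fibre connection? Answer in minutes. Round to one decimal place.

Audio total: 256 + 216 = 472 kbps = 0.472 Mbps.
lecture capture: 3.972 Mbps × 4380 s × 1.10 = 19137.1 Mb
animated explainer: 4.522 Mbps × 332 s × 1.10 = 1651.4 Mb
screen recording: 5.572 Mbps × 2760 s × 1.10 = 16916.6 Mb
Total: 37705.1 Mb = 4713.1 MB.
At 1000 Mbps: 37705.1 / 1000 = 38 s ≈ 0.628 minutes.

0.6 minutes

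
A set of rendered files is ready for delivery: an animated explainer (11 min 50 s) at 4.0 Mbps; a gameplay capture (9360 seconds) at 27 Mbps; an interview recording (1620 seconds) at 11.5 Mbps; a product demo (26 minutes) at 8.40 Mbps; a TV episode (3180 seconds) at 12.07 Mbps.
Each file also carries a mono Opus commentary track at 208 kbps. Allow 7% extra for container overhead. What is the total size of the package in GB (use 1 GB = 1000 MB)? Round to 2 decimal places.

44.02 GB

Audio: 208 kbps = 0.208 Mbps.
animated explainer: 4.208 Mbps × 710 s × 1.07 = 3196.8 Mb
gameplay capture: 27.208 Mbps × 9360 s × 1.07 = 272493.6 Mb
interview recording: 11.708 Mbps × 1620 s × 1.07 = 20294.6 Mb
product demo: 8.608 Mbps × 1560 s × 1.07 = 14368.5 Mb
TV episode: 12.278 Mbps × 3180 s × 1.07 = 41777.1 Mb
Total: 352130.6 Mb = 44016.3 MB.
= 44.02 GB.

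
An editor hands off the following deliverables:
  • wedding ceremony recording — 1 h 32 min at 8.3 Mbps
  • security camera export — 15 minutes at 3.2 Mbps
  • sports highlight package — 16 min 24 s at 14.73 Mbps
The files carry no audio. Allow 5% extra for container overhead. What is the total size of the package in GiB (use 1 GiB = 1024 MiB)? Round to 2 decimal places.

wedding ceremony recording: 8.300 Mbps × 5520 s × 1.05 = 48106.8 Mb
security camera export: 3.200 Mbps × 900 s × 1.05 = 3024.0 Mb
sports highlight package: 14.730 Mbps × 984 s × 1.05 = 15219.0 Mb
Total: 66349.8 Mb = 8293.7 MB.
= 7.724 GiB.

7.72 GiB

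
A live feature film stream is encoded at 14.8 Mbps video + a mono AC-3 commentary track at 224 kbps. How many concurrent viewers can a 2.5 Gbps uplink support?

Audio: 224 kbps = 0.224 Mbps.
Per-viewer media rate: 15.024 Mbps.
2.5 Gbps = 2,500 Mbps; 2,500 / 15.024 = 166.40 → 166 viewers.

166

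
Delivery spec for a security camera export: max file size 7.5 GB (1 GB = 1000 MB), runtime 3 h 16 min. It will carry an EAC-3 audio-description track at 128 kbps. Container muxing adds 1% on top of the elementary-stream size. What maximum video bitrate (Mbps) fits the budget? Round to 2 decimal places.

Budget: 7.5 GB = 60000.0 Mb.
Stream payload after overhead: 60000.0 / 1.01 = 59405.9 Mb.
3 h 16 min = 196 min = 11760 s
Total bitrate budget: 59405.9 Mb / 11760 s = 5.052 Mbps.
Audio: 128 kbps = 0.128 Mbps.
Video: 5.052 − 0.128 = 4.924 Mbps.

4.92 Mbps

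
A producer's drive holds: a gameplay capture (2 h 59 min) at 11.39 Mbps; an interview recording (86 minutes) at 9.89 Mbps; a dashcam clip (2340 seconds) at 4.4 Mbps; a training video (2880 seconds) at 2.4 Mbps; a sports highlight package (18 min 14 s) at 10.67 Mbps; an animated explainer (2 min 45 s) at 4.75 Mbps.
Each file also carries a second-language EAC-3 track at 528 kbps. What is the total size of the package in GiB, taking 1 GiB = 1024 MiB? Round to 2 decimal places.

Audio: 528 kbps = 0.528 Mbps.
gameplay capture: 11.918 Mbps × 10740 s = 127999.3 Mb
interview recording: 10.418 Mbps × 5160 s = 53756.9 Mb
dashcam clip: 4.928 Mbps × 2340 s = 11531.5 Mb
training video: 2.928 Mbps × 2880 s = 8432.6 Mb
sports highlight package: 11.198 Mbps × 1094 s = 12250.6 Mb
animated explainer: 5.278 Mbps × 165 s = 870.9 Mb
Total: 214841.8 Mb = 26855.2 MB.
= 25.01 GiB.

25.01 GiB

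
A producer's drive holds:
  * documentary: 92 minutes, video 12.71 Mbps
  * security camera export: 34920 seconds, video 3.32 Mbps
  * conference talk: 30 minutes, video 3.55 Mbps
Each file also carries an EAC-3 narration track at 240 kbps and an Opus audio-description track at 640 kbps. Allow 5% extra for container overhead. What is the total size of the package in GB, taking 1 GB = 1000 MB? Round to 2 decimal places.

Audio total: 240 + 640 = 880 kbps = 0.880 Mbps.
documentary: 13.590 Mbps × 5520 s × 1.05 = 78767.6 Mb
security camera export: 4.200 Mbps × 34920 s × 1.05 = 153997.2 Mb
conference talk: 4.430 Mbps × 1800 s × 1.05 = 8372.7 Mb
Total: 241137.5 Mb = 30142.2 MB.
= 30.14 GB.

30.14 GB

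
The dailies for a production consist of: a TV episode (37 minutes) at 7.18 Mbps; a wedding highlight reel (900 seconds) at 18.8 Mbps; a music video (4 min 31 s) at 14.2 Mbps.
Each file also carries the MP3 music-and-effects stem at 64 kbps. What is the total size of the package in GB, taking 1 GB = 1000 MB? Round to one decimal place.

4.6 GB

Audio: 64 kbps = 0.064 Mbps.
TV episode: 7.244 Mbps × 2220 s = 16081.7 Mb
wedding highlight reel: 18.864 Mbps × 900 s = 16977.6 Mb
music video: 14.264 Mbps × 271 s = 3865.5 Mb
Total: 36924.8 Mb = 4615.6 MB.
= 4.616 GB.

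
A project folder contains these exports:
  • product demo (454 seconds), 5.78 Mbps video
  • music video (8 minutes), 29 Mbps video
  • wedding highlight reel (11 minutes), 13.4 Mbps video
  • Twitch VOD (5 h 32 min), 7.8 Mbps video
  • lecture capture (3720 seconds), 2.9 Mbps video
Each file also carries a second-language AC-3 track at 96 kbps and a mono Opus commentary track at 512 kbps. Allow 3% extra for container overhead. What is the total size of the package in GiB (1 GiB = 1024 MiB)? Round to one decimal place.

24.8 GiB

Audio total: 96 + 512 = 608 kbps = 0.608 Mbps.
product demo: 6.388 Mbps × 454 s × 1.03 = 2987.2 Mb
music video: 29.608 Mbps × 480 s × 1.03 = 14638.2 Mb
wedding highlight reel: 14.008 Mbps × 660 s × 1.03 = 9522.6 Mb
Twitch VOD: 8.408 Mbps × 19920 s × 1.03 = 172512.0 Mb
lecture capture: 3.508 Mbps × 3720 s × 1.03 = 13441.3 Mb
Total: 213101.2 Mb = 26637.7 MB.
= 24.81 GiB.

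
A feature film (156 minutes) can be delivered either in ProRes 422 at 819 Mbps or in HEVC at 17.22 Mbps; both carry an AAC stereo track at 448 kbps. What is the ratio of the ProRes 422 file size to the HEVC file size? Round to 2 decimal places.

156 min = 9360 s
Audio: 448 kbps = 0.448 Mbps.
ProRes 422: 819.448 Mbps × 9360 s = 7670033.3 Mb = 958.754 GB.
HEVC: 17.668 Mbps × 9360 s = 165372.5 Mb = 20.672 GB.
Ratio: 958.754 / 20.672 = 46.380.

46.38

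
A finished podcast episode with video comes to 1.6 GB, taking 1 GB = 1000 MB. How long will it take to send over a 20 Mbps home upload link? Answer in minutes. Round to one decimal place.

File: 1.6 GB = 12800.0 Mb.
At 20 Mbps: 12800.0 / 20 = 640.0 s ≈ 10.7 minutes.

10.7 minutes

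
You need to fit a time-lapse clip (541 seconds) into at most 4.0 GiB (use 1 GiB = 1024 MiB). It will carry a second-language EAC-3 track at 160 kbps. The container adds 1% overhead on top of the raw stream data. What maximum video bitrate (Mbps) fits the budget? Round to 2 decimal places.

Budget: 4.0 GiB = 34359.7 Mb.
Stream payload after overhead: 34359.7 / 1.01 = 34019.5 Mb.
Total bitrate budget: 34019.5 Mb / 541 s = 62.883 Mbps.
Audio: 160 kbps = 0.160 Mbps.
Video: 62.883 − 0.160 = 62.723 Mbps.

62.72 Mbps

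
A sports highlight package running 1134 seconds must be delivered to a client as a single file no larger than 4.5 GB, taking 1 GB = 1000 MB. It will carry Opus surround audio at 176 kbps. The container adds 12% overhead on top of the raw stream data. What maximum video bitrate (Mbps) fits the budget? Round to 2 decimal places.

28.17 Mbps

Budget: 4.5 GB = 36000.0 Mb.
Stream payload after overhead: 36000.0 / 1.12 = 32142.9 Mb.
Total bitrate budget: 32142.9 Mb / 1134 s = 28.345 Mbps.
Audio: 176 kbps = 0.176 Mbps.
Video: 28.345 − 0.176 = 28.169 Mbps.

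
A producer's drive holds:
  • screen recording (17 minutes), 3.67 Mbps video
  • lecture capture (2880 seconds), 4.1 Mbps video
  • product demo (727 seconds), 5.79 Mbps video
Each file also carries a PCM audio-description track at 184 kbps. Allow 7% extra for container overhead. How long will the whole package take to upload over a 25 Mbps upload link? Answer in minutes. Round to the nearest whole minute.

15 minutes

Audio: 184 kbps = 0.184 Mbps.
screen recording: 3.854 Mbps × 1020 s × 1.07 = 4206.3 Mb
lecture capture: 4.284 Mbps × 2880 s × 1.07 = 13201.6 Mb
product demo: 5.974 Mbps × 727 s × 1.07 = 4647.1 Mb
Total: 22054.9 Mb = 2756.9 MB.
At 25 Mbps: 22054.9 / 25 = 882 s ≈ 14.7 minutes.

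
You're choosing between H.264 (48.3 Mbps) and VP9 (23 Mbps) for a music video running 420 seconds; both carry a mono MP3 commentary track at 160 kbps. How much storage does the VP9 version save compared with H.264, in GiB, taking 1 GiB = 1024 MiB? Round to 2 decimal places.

Audio: 160 kbps = 0.160 Mbps.
H.264: 48.460 Mbps × 420 s = 20353.2 Mb = 2.369 GiB.
VP9: 23.160 Mbps × 420 s = 9727.2 Mb = 1.132 GiB.
Saving: 2.369 − 1.132 = 1.237 GiB.

1.24 GiB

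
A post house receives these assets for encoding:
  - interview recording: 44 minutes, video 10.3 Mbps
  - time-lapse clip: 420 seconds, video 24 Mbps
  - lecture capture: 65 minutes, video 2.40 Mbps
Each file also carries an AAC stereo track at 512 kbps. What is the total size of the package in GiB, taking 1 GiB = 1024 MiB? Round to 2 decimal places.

Audio: 512 kbps = 0.512 Mbps.
interview recording: 10.812 Mbps × 2640 s = 28543.7 Mb
time-lapse clip: 24.512 Mbps × 420 s = 10295.0 Mb
lecture capture: 2.912 Mbps × 3900 s = 11356.8 Mb
Total: 50195.5 Mb = 6274.4 MB.
= 5.844 GiB.

5.84 GiB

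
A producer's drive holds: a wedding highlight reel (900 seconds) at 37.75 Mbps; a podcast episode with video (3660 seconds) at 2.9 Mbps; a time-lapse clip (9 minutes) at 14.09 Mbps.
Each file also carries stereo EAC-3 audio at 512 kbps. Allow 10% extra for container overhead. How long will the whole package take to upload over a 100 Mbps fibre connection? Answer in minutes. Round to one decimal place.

Audio: 512 kbps = 0.512 Mbps.
wedding highlight reel: 38.262 Mbps × 900 s × 1.10 = 37879.4 Mb
podcast episode with video: 3.412 Mbps × 3660 s × 1.10 = 13736.7 Mb
time-lapse clip: 14.602 Mbps × 540 s × 1.10 = 8673.6 Mb
Total: 60289.7 Mb = 7536.2 MB.
At 100 Mbps: 60289.7 / 100 = 603 s ≈ 10 minutes.

10.0 minutes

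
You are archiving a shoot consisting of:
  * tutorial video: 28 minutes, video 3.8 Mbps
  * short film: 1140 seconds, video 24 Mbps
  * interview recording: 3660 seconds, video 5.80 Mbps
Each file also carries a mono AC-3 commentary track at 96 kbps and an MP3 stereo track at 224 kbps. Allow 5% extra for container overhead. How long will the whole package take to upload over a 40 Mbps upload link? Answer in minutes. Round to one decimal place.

25.0 minutes

Audio total: 96 + 224 = 320 kbps = 0.320 Mbps.
tutorial video: 4.120 Mbps × 1680 s × 1.05 = 7267.7 Mb
short film: 24.320 Mbps × 1140 s × 1.05 = 29111.0 Mb
interview recording: 6.120 Mbps × 3660 s × 1.05 = 23519.2 Mb
Total: 59897.9 Mb = 7487.2 MB.
At 40 Mbps: 59897.9 / 40 = 1497 s ≈ 25 minutes.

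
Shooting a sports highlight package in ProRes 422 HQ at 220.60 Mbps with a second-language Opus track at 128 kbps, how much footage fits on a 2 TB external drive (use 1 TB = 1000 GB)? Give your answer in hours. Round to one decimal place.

20.1 hours

Audio: 128 kbps = 0.128 Mbps.
Total bitrate: 220.60 + 0.128 = 220.728 Mbps.
Capacity: 2 TB = 16,000,000 Mb.
Recording time: 16,000,000 / 220.728 = 72,487 s ≈ 20.1 hours.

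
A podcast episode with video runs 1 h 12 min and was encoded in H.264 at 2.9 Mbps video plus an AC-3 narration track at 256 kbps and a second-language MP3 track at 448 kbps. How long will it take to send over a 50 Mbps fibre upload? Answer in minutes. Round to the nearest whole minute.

5 minutes

1 h 12 min = 72 min = 4320 s
Audio total: 256 + 448 = 704 kbps = 0.704 Mbps.
Total bitrate: 3.604 Mbps.
File: 3.604 Mbps × 4320 s = 15569.3 Mb.
At 50 Mbps: 15569.3 / 50 = 311.4 s ≈ 5.19 minutes.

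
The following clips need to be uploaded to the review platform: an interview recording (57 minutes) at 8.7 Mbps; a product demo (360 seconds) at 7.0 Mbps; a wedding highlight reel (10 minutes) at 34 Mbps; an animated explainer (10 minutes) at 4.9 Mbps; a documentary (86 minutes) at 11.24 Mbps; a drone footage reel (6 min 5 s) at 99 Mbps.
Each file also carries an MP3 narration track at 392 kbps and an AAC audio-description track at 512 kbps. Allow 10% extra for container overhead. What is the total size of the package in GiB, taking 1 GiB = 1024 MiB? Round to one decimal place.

Audio total: 392 + 512 = 904 kbps = 0.904 Mbps.
interview recording: 9.604 Mbps × 3420 s × 1.10 = 36130.2 Mb
product demo: 7.904 Mbps × 360 s × 1.10 = 3130.0 Mb
wedding highlight reel: 34.904 Mbps × 600 s × 1.10 = 23036.6 Mb
animated explainer: 5.804 Mbps × 600 s × 1.10 = 3830.6 Mb
documentary: 12.144 Mbps × 5160 s × 1.10 = 68929.3 Mb
drone footage reel: 99.904 Mbps × 365 s × 1.10 = 40111.5 Mb
Total: 175168.3 Mb = 21896.0 MB.
= 20.39 GiB.

20.4 GiB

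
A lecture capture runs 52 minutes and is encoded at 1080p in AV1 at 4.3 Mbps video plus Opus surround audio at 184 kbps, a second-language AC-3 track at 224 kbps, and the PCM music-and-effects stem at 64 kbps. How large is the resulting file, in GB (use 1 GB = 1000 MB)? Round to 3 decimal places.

52 min = 3120 s
Audio total: 184 + 224 + 64 = 472 kbps = 0.472 Mbps.
Total bitrate: 4.3 + 0.472 = 4.772 Mbps.
Stream data: 4.772 Mbps × 3120 s = 14888.6 Mb.
14,889 Mb ÷ 8 = 1,861 MB → 1.861 GB.

1.861 GB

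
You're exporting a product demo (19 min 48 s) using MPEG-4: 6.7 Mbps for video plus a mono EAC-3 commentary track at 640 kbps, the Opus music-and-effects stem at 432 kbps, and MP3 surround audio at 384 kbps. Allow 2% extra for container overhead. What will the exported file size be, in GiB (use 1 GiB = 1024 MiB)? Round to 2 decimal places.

1.15 GiB

19 min 48 s = 1188 s
Audio total: 640 + 432 + 384 = 1456 kbps = 1.456 Mbps.
Total bitrate: 6.7 + 1.456 = 8.156 Mbps.
Stream data: 8.156 Mbps × 1188 s = 9689.3 Mb.
With 2% container overhead: ×1.02.
9,883 Mb = 1,235,389,320 bytes ÷ 1,073,741,824 = 1.151 GiB.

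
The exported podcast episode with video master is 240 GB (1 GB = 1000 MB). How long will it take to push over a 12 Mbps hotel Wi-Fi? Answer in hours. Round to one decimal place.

44.4 hours

File: 240 GB = 1920000.0 Mb.
At 12 Mbps: 1920000.0 / 12 = 160000.0 s ≈ 44.4 hours.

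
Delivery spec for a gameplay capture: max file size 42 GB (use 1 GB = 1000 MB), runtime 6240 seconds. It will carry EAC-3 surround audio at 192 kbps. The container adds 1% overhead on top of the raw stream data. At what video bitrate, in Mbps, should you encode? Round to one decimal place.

53.1 Mbps

Budget: 42 GB = 336000.0 Mb.
Stream payload after overhead: 336000.0 / 1.01 = 332673.3 Mb.
Total bitrate budget: 332673.3 Mb / 6240 s = 53.313 Mbps.
Audio: 192 kbps = 0.192 Mbps.
Video: 53.313 − 0.192 = 53.121 Mbps.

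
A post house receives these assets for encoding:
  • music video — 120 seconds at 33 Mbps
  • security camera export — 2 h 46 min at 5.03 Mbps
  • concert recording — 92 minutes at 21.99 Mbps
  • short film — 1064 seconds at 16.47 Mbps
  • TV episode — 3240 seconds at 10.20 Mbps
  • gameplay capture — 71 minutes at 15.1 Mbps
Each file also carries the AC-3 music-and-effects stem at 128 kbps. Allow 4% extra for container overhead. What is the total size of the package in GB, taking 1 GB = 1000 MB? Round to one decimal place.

Audio: 128 kbps = 0.128 Mbps.
music video: 33.128 Mbps × 120 s × 1.04 = 4134.4 Mb
security camera export: 5.158 Mbps × 9960 s × 1.04 = 53428.6 Mb
concert recording: 22.118 Mbps × 5520 s × 1.04 = 126975.0 Mb
short film: 16.598 Mbps × 1064 s × 1.04 = 18366.7 Mb
TV episode: 10.328 Mbps × 3240 s × 1.04 = 34801.2 Mb
gameplay capture: 15.228 Mbps × 4260 s × 1.04 = 67466.1 Mb
Total: 305172.1 Mb = 38146.5 MB.
= 38.15 GB.

38.1 GB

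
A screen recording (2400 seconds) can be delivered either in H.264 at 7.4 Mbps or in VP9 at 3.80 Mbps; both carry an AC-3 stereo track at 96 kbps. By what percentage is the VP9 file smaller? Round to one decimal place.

Audio: 96 kbps = 0.096 Mbps.
H.264: 7.496 Mbps × 2400 s = 17990.4 Mb = 2.249 GB.
VP9: 3.896 Mbps × 2400 s = 9350.4 Mb = 1.169 GB.
Reduction: (1 − 1.169/2.249) × 100 = 48.03%.

48.0%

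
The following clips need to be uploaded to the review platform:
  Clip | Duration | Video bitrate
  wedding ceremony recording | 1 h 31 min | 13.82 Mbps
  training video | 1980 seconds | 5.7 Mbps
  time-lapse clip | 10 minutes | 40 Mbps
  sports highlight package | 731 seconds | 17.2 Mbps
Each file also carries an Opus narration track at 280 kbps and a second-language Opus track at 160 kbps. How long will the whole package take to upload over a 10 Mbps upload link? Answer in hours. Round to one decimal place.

Audio total: 280 + 160 = 440 kbps = 0.440 Mbps.
wedding ceremony recording: 14.260 Mbps × 5460 s = 77859.6 Mb
training video: 6.140 Mbps × 1980 s = 12157.2 Mb
time-lapse clip: 40.440 Mbps × 600 s = 24264.0 Mb
sports highlight package: 17.640 Mbps × 731 s = 12894.8 Mb
Total: 127175.6 Mb = 15897.0 MB.
At 10 Mbps: 127175.6 / 10 = 12718 s ≈ 3.53 hours.

3.5 hours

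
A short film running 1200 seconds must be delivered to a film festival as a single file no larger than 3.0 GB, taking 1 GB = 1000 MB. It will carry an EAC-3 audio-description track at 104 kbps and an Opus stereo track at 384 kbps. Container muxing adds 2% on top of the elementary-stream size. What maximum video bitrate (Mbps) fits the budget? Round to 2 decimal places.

Budget: 3.0 GB = 24000.0 Mb.
Stream payload after overhead: 24000.0 / 1.02 = 23529.4 Mb.
Total bitrate budget: 23529.4 Mb / 1200 s = 19.608 Mbps.
Audio total: 104 + 384 = 488 kbps = 0.488 Mbps.
Video: 19.608 − 0.488 = 19.120 Mbps.

19.12 Mbps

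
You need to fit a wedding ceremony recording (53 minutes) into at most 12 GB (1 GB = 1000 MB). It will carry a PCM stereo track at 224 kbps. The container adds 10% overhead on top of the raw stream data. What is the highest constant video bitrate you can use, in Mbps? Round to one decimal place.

27.2 Mbps

Budget: 12 GB = 96000.0 Mb.
Stream payload after overhead: 96000.0 / 1.10 = 87272.7 Mb.
53 min = 3180 s
Total bitrate budget: 87272.7 Mb / 3180 s = 27.444 Mbps.
Audio: 224 kbps = 0.224 Mbps.
Video: 27.444 − 0.224 = 27.220 Mbps.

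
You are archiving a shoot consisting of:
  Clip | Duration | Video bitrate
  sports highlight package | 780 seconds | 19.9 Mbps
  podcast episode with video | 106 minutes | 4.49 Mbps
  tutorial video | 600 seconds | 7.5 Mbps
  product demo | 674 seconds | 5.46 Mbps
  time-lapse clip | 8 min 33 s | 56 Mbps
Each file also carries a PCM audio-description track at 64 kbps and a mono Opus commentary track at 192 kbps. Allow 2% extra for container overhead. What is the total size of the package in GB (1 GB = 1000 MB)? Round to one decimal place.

10.6 GB

Audio total: 64 + 192 = 256 kbps = 0.256 Mbps.
sports highlight package: 20.156 Mbps × 780 s × 1.02 = 16036.1 Mb
podcast episode with video: 4.746 Mbps × 6360 s × 1.02 = 30788.3 Mb
tutorial video: 7.756 Mbps × 600 s × 1.02 = 4746.7 Mb
product demo: 5.716 Mbps × 674 s × 1.02 = 3929.6 Mb
time-lapse clip: 56.256 Mbps × 513 s × 1.02 = 29436.5 Mb
Total: 84937.2 Mb = 10617.1 MB.
= 10.62 GB.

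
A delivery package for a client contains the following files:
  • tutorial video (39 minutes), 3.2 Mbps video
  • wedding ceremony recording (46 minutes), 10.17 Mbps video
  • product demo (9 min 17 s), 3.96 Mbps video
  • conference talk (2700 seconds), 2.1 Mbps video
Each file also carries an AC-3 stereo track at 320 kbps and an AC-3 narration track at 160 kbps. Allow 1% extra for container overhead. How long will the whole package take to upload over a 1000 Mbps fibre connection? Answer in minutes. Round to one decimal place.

0.8 minutes

Audio total: 320 + 160 = 480 kbps = 0.480 Mbps.
tutorial video: 3.680 Mbps × 2340 s × 1.01 = 8697.3 Mb
wedding ceremony recording: 10.650 Mbps × 2760 s × 1.01 = 29687.9 Mb
product demo: 4.440 Mbps × 557 s × 1.01 = 2497.8 Mb
conference talk: 2.580 Mbps × 2700 s × 1.01 = 7035.7 Mb
Total: 47918.7 Mb = 5989.8 MB.
At 1000 Mbps: 47918.7 / 1000 = 48 s ≈ 0.799 minutes.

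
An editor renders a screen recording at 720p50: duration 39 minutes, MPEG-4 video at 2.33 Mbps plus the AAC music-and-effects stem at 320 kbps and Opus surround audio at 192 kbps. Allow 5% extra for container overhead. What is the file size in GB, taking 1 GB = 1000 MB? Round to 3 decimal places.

0.873 GB

39 min = 2340 s
Audio total: 320 + 192 = 512 kbps = 0.512 Mbps.
Total bitrate: 2.33 + 0.512 = 2.842 Mbps.
Stream data: 2.842 Mbps × 2340 s = 6650.3 Mb.
With 5% container overhead: ×1.05.
6,983 Mb ÷ 8 = 872.8 MB → 0.8728 GB.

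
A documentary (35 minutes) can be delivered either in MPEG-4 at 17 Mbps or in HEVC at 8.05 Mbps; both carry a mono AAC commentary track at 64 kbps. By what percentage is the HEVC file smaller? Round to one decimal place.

35 min = 2100 s
Audio: 64 kbps = 0.064 Mbps.
MPEG-4: 17.064 Mbps × 2100 s = 35834.4 Mb = 4.479 GB.
HEVC: 8.114 Mbps × 2100 s = 17039.4 Mb = 2.130 GB.
Reduction: (1 − 2.130/4.479) × 100 = 52.45%.

52.4%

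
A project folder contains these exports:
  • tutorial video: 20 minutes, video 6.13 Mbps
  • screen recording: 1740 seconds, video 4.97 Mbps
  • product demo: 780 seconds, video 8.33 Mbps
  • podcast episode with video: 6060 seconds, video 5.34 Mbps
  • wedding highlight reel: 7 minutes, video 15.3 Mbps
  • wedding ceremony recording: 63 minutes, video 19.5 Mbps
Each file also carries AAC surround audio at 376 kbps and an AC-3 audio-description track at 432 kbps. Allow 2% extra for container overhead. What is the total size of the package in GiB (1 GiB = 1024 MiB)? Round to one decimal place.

Audio total: 376 + 432 = 808 kbps = 0.808 Mbps.
tutorial video: 6.938 Mbps × 1200 s × 1.02 = 8492.1 Mb
screen recording: 5.778 Mbps × 1740 s × 1.02 = 10254.8 Mb
product demo: 9.138 Mbps × 780 s × 1.02 = 7270.2 Mb
podcast episode with video: 6.148 Mbps × 6060 s × 1.02 = 38002.0 Mb
wedding highlight reel: 16.108 Mbps × 420 s × 1.02 = 6900.7 Mb
wedding ceremony recording: 20.308 Mbps × 3780 s × 1.02 = 78299.5 Mb
Total: 149219.3 Mb = 18652.4 MB.
= 17.37 GiB.

17.4 GiB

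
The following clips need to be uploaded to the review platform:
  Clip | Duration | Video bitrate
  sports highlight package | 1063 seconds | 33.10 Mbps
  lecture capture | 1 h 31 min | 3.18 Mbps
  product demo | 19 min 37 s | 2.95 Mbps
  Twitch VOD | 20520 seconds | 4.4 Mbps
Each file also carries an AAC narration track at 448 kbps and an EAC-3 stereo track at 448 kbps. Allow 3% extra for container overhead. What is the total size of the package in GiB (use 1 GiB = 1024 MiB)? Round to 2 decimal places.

20.58 GiB

Audio total: 448 + 448 = 896 kbps = 0.896 Mbps.
sports highlight package: 33.996 Mbps × 1063 s × 1.03 = 37221.9 Mb
lecture capture: 4.076 Mbps × 5460 s × 1.03 = 22922.6 Mb
product demo: 3.846 Mbps × 1177 s × 1.03 = 4662.5 Mb
Twitch VOD: 5.296 Mbps × 20520 s × 1.03 = 111934.1 Mb
Total: 176741.2 Mb = 22092.6 MB.
= 20.58 GiB.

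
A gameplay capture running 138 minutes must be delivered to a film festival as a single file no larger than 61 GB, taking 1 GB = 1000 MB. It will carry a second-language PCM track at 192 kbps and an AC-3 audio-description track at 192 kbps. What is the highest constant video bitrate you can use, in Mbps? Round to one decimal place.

Budget: 61 GB = 488000.0 Mb.
138 min = 8280 s
Total bitrate budget: 488000.0 Mb / 8280 s = 58.937 Mbps.
Audio total: 192 + 192 = 384 kbps = 0.384 Mbps.
Video: 58.937 − 0.384 = 58.553 Mbps.

58.6 Mbps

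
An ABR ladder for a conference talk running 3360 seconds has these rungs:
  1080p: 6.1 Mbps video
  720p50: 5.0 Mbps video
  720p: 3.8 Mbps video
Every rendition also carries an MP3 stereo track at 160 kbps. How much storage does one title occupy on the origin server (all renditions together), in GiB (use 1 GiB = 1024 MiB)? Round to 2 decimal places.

6.02 GiB

Audio: 160 kbps = 0.160 Mbps.
Sum of rendition bitrates: (6.1+0.160) + (5.0+0.160) + (3.8+0.160) = 15.380 Mbps.
× 3360 s = 51,677 Mb = 6,460 MB = 6.016 GiB.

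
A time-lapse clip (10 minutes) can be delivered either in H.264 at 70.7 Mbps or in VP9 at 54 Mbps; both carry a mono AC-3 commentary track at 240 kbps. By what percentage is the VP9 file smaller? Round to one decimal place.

23.5%

10 min = 600 s
Audio: 240 kbps = 0.240 Mbps.
H.264: 70.940 Mbps × 600 s = 42564.0 Mb = 4.955 GiB.
VP9: 54.240 Mbps × 600 s = 32544.0 Mb = 3.789 GiB.
Reduction: (1 − 3.789/4.955) × 100 = 23.54%.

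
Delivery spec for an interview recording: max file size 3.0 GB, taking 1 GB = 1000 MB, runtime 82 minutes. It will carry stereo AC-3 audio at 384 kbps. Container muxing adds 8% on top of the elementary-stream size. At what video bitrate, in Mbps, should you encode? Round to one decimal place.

4.1 Mbps

Budget: 3.0 GB = 24000.0 Mb.
Stream payload after overhead: 24000.0 / 1.08 = 22222.2 Mb.
82 min = 4920 s
Total bitrate budget: 22222.2 Mb / 4920 s = 4.517 Mbps.
Audio: 384 kbps = 0.384 Mbps.
Video: 4.517 − 0.384 = 4.133 Mbps.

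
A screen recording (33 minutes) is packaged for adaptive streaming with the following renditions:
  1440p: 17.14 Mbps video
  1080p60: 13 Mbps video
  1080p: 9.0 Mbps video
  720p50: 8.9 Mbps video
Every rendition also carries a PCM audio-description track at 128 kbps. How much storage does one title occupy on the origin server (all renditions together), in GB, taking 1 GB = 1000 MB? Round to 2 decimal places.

33 min = 1980 s
Audio: 128 kbps = 0.128 Mbps.
Sum of rendition bitrates: (17.14+0.128) + (13+0.128) + (9.0+0.128) + (8.9+0.128) = 48.552 Mbps.
× 1980 s = 96,133 Mb = 12,017 MB = 12.02 GB.

12.02 GB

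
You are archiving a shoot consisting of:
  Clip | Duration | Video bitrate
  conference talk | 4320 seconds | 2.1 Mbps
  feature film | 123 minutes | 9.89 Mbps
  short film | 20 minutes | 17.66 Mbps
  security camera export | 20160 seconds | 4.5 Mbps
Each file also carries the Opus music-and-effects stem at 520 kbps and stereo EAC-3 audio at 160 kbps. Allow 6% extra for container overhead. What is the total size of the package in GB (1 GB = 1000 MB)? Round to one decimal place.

28.7 GB

Audio total: 520 + 160 = 680 kbps = 0.680 Mbps.
conference talk: 2.780 Mbps × 4320 s × 1.06 = 12730.2 Mb
feature film: 10.570 Mbps × 7380 s × 1.06 = 82687.0 Mb
short film: 18.340 Mbps × 1200 s × 1.06 = 23328.5 Mb
security camera export: 5.180 Mbps × 20160 s × 1.06 = 110694.5 Mb
Total: 229440.2 Mb = 28680.0 MB.
= 28.68 GB.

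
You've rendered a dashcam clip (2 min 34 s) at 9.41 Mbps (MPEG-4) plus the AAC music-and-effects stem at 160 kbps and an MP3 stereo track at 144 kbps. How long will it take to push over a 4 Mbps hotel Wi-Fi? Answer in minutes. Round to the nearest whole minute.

2 min 34 s = 154 s
Audio total: 160 + 144 = 304 kbps = 0.304 Mbps.
Total bitrate: 9.714 Mbps.
File: 9.714 Mbps × 154 s = 1496.0 Mb.
At 4 Mbps: 1496.0 / 4 = 374.0 s ≈ 6.23 minutes.

6 minutes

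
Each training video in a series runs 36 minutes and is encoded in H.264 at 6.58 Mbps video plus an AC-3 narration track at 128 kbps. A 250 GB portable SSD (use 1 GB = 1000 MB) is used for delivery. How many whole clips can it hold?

36 min = 2160 s
Audio: 128 kbps = 0.128 Mbps.
Total bitrate: 6.708 Mbps.
Per item: 6.708 Mbps × 2160 s = 14,489 Mb = 1,811 MB.
Capacity: 250 GB = 2,000,000 Mb; 138.03 items → 138 complete.

138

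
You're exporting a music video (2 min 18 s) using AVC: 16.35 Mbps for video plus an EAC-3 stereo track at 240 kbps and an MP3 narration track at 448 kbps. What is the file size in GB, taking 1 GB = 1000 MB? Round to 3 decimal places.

2 min 18 s = 138 s
Audio total: 240 + 448 = 688 kbps = 0.688 Mbps.
Total bitrate: 16.35 + 0.688 = 17.038 Mbps.
Stream data: 17.038 Mbps × 138 s = 2351.2 Mb.
2,351 Mb ÷ 8 = 293.9 MB → 0.2939 GB.

0.294 GB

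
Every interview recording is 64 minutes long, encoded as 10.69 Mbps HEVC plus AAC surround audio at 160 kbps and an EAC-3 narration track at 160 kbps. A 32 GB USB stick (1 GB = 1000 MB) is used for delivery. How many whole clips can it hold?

64 min = 3840 s
Audio total: 160 + 160 = 320 kbps = 0.320 Mbps.
Total bitrate: 11.010 Mbps.
Per item: 11.010 Mbps × 3840 s = 42,278 Mb = 5,285 MB.
Capacity: 32 GB = 256,000 Mb; 6.06 items → 6 complete.

6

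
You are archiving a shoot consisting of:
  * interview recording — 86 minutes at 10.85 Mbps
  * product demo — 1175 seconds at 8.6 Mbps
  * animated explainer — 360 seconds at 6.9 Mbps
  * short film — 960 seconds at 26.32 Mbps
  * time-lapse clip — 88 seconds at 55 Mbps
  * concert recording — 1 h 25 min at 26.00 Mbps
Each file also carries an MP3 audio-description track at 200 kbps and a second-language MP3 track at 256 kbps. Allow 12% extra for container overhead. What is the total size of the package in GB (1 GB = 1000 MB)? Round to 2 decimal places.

33.20 GB

Audio total: 200 + 256 = 456 kbps = 0.456 Mbps.
interview recording: 11.306 Mbps × 5160 s × 1.12 = 65339.6 Mb
product demo: 9.056 Mbps × 1175 s × 1.12 = 11917.7 Mb
animated explainer: 7.356 Mbps × 360 s × 1.12 = 2965.9 Mb
short film: 26.776 Mbps × 960 s × 1.12 = 28789.6 Mb
time-lapse clip: 55.456 Mbps × 88 s × 1.12 = 5465.7 Mb
concert recording: 26.456 Mbps × 5100 s × 1.12 = 151116.7 Mb
Total: 265595.2 Mb = 33199.4 MB.
= 33.20 GB.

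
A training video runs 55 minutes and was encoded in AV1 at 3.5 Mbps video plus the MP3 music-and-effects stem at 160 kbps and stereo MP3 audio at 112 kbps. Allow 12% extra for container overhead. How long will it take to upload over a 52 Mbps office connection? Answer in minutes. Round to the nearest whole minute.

4 minutes

55 min = 3300 s
Audio total: 160 + 112 = 272 kbps = 0.272 Mbps.
Total bitrate: 3.772 Mbps.
File: 3.772 Mbps × 3300 s = 12447.6 Mb.
With 12% container overhead: ×1.12. → 13941.3 Mb.
At 52 Mbps: 13941.3 / 52 = 268.1 s ≈ 4.47 minutes.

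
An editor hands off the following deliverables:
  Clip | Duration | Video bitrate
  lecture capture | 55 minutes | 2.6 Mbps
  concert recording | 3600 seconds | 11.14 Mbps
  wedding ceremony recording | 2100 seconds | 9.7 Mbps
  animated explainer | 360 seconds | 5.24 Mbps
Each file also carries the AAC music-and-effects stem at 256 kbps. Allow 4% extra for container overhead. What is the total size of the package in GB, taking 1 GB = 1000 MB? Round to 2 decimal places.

Audio: 256 kbps = 0.256 Mbps.
lecture capture: 2.856 Mbps × 3300 s × 1.04 = 9801.8 Mb
concert recording: 11.396 Mbps × 3600 s × 1.04 = 42666.6 Mb
wedding ceremony recording: 9.956 Mbps × 2100 s × 1.04 = 21743.9 Mb
animated explainer: 5.496 Mbps × 360 s × 1.04 = 2057.7 Mb
Total: 76270.0 Mb = 9533.8 MB.
= 9.534 GB.

9.53 GB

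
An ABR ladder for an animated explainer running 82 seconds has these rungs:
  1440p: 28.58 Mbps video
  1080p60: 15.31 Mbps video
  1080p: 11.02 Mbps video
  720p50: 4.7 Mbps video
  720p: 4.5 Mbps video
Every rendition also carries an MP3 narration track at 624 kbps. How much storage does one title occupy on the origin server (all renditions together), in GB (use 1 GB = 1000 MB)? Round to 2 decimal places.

Audio: 624 kbps = 0.624 Mbps.
Sum of rendition bitrates: (28.58+0.624) + (15.31+0.624) + (11.02+0.624) + (4.7+0.624) + (4.5+0.624) = 67.230 Mbps.
× 82 s = 5,513 Mb = 689.1 MB = 0.6891 GB.

0.69 GB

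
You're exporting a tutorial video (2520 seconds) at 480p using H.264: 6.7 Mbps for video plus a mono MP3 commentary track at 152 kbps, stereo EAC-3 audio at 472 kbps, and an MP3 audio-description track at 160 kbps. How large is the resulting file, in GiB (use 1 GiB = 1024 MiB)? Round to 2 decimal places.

2.20 GiB

Audio total: 152 + 472 + 160 = 784 kbps = 0.784 Mbps.
Total bitrate: 6.7 + 0.784 = 7.484 Mbps.
Stream data: 7.484 Mbps × 2520 s = 18859.7 Mb.
18,860 Mb = 2,357,460,000 bytes ÷ 1,073,741,824 = 2.196 GiB.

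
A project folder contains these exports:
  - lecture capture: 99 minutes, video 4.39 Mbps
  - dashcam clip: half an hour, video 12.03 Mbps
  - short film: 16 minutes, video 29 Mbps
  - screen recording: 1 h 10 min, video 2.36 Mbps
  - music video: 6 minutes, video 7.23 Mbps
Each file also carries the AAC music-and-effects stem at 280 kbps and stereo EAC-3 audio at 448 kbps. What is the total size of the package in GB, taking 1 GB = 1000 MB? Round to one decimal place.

12.2 GB

Audio total: 280 + 448 = 728 kbps = 0.728 Mbps.
lecture capture: 5.118 Mbps × 5940 s = 30400.9 Mb
dashcam clip: 12.758 Mbps × 1800 s = 22964.4 Mb
short film: 29.728 Mbps × 960 s = 28538.9 Mb
screen recording: 3.088 Mbps × 4200 s = 12969.6 Mb
music video: 7.958 Mbps × 360 s = 2864.9 Mb
Total: 97738.7 Mb = 12217.3 MB.
= 12.22 GB.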